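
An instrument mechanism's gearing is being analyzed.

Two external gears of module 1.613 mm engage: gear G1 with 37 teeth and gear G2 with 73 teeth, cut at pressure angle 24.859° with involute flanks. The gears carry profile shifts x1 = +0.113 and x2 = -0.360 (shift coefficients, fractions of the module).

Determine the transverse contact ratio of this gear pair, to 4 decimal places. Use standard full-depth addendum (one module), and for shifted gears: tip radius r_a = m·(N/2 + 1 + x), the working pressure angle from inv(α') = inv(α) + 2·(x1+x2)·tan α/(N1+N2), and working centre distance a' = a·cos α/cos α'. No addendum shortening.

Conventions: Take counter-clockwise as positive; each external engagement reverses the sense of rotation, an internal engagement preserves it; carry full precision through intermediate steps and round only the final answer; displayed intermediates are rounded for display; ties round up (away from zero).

1.5552

single-mesh involute tooth geometry (37T engaging 73T at module 1.613)
base radii: r_b1 = 27.075631, r_b2 = 53.419487
tip radii: r_a1 = 31.635769, r_a2 = 59.906820
inv(α') = inv(24.859°) + 2·(+0.113-0.360)·tan α/(37+73) = 0.02736296  ⇒  α' = 24.28894°
a' = a·cos α / cos α' = 88.7150·cos 24.859°/cos 24.28894° = 88.312281
action lengths: √(r_a1²−r_b1²) = 16.362522, √(r_a2²−r_b2²) = 27.114304
base pitch p_b = π·m·cos α = 4.597870
CR = (16.362522 + 27.114304 − 88.312281·sin 24.28894°)/4.597870 = 1.555197
contact ratio ≈ 1.5552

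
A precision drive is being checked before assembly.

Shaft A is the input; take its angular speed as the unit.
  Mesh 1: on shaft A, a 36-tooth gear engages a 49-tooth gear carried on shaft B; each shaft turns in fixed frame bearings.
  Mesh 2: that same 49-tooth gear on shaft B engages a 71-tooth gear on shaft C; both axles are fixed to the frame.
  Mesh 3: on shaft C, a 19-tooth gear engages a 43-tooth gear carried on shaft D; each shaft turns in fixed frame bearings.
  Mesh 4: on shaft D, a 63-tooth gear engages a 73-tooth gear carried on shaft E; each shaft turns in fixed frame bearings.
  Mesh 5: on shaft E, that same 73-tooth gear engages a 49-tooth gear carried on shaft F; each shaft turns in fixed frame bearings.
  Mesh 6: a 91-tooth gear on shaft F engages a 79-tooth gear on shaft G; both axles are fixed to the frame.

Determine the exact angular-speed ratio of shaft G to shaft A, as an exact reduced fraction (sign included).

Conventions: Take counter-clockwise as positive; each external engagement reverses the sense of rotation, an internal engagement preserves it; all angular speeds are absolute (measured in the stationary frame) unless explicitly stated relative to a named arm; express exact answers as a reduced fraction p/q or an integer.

class = fixed-axis compound train [6 meshes; 6 ratios multiply, 6 sense flips]
mesh 1 [36T→49T]: running ratio 36/49, sense −
mesh 2 [49T→71T]: running ratio 36/71, sense +
mesh 3 [19T→43T]: running ratio 684/3053, sense −
mesh 4 [63T→73T]: running ratio 43092/222869, sense +
mesh 5 [73T→49T]: running ratio 6156/21371, sense −
mesh 6 [91T→79T]: running ratio 80028/241187, sense +
ω_out/ω_in = 80028/241187

80028/241187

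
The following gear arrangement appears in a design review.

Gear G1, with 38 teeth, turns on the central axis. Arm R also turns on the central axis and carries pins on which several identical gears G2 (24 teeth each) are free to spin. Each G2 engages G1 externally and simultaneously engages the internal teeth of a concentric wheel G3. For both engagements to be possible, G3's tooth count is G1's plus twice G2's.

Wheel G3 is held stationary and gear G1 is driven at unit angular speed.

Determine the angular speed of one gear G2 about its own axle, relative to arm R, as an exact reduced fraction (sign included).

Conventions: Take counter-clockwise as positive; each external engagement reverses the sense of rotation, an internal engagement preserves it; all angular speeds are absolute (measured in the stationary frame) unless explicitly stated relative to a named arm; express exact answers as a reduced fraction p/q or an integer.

planetary set (38T centre, 24T on arm, 86T internal) — Willis relation
ring teeth: 38 + 2·24 = 86
38(ω_sun−ω_arm) = −86(ω_ring−ω_arm),  ω_ring = 0, ω_sun = 1
38(1−ω_arm) = −86(0−ω_arm)  ⇒  124·ω_arm = 38  ⇒  ω_arm = 19/62
sun–planet mesh: 38·(1−19/62) = −24·(ω_p−ω_arm)  ⇒  ω_p−ω_arm = -817/744
exact speed ratio = -817/744

-817/744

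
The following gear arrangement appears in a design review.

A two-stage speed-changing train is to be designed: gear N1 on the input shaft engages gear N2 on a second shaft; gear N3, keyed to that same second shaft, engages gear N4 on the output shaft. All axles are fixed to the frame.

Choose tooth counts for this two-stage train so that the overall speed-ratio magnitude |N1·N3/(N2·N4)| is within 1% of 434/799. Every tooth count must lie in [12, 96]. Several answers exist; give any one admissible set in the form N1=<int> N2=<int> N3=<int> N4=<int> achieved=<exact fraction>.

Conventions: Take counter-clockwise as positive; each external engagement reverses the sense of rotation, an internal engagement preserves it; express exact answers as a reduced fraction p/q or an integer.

design class (target 434/799): fixed-axis compound train
target = 434/799 in lowest terms: an exact hit needs N1·N3 = k·434 and N2·N4 = k·799 for one integer k, every count in [12, 96]; additionally prefer no 1:1 stage (N1 ≠ N2, N3 ≠ N4)
k = 1: N1·N3 = 434 = 14·31, N2·N4 = 799 = 17·47
achieved = 14·31/(17·47) = 434/799; |achieved − target| = 0 ≤ 217/39950 ✓

N1=14 N2=17 N3=31 N4=47 achieved=434/799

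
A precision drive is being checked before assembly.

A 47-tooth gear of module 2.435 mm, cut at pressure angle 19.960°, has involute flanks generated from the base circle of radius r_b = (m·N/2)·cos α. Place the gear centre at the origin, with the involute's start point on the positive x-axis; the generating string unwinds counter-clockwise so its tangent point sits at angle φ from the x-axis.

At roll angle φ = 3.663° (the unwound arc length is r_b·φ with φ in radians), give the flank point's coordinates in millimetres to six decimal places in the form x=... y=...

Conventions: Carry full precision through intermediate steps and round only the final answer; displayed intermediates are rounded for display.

x=53.895015 y=0.004683

recognized (one wheel, involute flank): single-mesh tooth geometry, m = 2.435, N = 47
pitch radius r_p = m·N/2 = 2.435·47/2 = 57.222500
base radius r_b = r_p·cos α = 57.222500·cos 19.960° = 53.785211
roll angle φ = 3.663° = 0.06393141 rad
x = r_b·(cos φ + φ·sin φ) = 53.895015
y = r_b·(sin φ − φ·cos φ) = 0.004683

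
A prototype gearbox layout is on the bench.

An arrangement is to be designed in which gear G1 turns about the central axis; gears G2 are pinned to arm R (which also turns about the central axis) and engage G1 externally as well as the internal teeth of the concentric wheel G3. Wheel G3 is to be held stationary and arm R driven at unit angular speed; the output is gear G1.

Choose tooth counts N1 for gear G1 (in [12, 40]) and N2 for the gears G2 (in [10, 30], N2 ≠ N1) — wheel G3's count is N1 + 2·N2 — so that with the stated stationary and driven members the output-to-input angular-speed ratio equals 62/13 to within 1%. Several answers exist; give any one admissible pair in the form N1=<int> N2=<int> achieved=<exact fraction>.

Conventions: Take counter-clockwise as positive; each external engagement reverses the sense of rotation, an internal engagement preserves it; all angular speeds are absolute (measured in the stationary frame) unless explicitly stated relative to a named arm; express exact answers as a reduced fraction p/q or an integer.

topology: planetary set — design target 62/13, arm = carrier (Willis)
Willis with ω_ring = 0: ω_sun/ω_arm = (N1+N3)/N1; set equal to 62/13  ⇒  N3/N1 = 62/13 − 1 = 49/13
N3 = N1 + 2·N2  ⇒  N2/N1 = (N3/N1 − 1)/2 = (49/13 − 1)/2 = 18/13
smallest multiple with N1 ≥ 12 and N2 ≥ 10: k = 1  ⇒  N1 = 1·13 = 13, N2 = 1·18 = 18 (N1 ≤ 40, N2 ≤ 30, N2 ≠ N1 ✓), N3 = 13 + 2·18 = 49
check: (N1+N3)/N1 with N1 = 13, N3 = 49 gives 62/13; |achieved − target| = 0 ≤ 31/650 ✓

N1=13 N2=18 achieved=62/13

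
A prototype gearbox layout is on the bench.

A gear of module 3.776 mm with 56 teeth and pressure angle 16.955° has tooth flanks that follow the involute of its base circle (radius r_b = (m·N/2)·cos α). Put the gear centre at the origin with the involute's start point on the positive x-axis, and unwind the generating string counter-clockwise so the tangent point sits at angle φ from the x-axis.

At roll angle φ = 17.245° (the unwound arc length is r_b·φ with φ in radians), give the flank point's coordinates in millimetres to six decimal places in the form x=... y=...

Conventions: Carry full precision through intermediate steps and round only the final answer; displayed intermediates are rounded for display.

single-mesh involute tooth geometry (56T wheel at module 3.776)
pitch radius r_p = m·N/2 = 3.776·56/2 = 105.728000
base radius r_b = r_p·cos α = 105.728000·cos 16.955° = 101.132436
roll angle φ = 17.245° = 0.30098203 rad
x = r_b·(cos φ + φ·sin φ) = 105.610016
y = r_b·(sin φ − φ·cos φ) = 0.910860

x=105.610016 y=0.910860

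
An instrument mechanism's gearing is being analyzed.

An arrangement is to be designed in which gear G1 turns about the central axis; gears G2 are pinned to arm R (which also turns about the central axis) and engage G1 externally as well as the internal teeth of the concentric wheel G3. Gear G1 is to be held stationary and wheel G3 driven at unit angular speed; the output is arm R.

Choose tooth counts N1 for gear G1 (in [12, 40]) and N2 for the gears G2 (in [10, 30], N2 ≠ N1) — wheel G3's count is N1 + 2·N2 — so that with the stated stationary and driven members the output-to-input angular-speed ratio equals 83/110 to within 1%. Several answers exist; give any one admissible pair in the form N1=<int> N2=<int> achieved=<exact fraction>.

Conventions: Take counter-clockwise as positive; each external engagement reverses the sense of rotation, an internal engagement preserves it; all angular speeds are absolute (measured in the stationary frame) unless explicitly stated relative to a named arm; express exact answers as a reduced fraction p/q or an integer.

N1=27 N2=28 achieved=83/110

topology: planetary set — design target 83/110, arm = carrier (Willis)
Willis with ω_sun = 0: ω_arm/ω_ring = N3/(N1+N3); set equal to 83/110  ⇒  N3/N1 = (83/110)/(1 − 83/110) = 83/27
N3 = N1 + 2·N2  ⇒  N2/N1 = (N3/N1 − 1)/2 = (83/27 − 1)/2 = 28/27
smallest multiple with N1 ≥ 12 and N2 ≥ 10: k = 1  ⇒  N1 = 1·27 = 27, N2 = 1·28 = 28 (N1 ≤ 40, N2 ≤ 30, N2 ≠ N1 ✓), N3 = 27 + 2·28 = 83
check: N3/(N1+N3) with N1 = 27, N3 = 83 gives 83/110; |achieved − target| = 0 ≤ 83/11000 ✓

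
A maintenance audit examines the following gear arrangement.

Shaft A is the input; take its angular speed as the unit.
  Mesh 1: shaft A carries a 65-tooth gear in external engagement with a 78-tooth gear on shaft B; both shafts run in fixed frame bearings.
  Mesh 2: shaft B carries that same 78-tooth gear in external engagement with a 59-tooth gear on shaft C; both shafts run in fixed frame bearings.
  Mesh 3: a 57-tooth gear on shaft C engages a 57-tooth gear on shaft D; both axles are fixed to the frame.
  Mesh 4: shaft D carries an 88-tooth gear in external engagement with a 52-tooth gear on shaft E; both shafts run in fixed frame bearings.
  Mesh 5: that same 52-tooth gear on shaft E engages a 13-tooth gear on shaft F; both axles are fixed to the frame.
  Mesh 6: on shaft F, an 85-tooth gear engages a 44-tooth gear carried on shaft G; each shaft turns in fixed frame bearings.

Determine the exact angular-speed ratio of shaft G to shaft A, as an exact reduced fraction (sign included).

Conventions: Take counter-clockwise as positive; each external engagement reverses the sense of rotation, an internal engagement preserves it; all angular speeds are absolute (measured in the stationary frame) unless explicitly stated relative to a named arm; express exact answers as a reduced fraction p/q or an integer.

class = fixed-axis compound train [6 meshes; 6 ratios multiply, 6 sense flips]
mesh 1 [65T→78T]: running ratio 5/6, sense −
mesh 2 [78T→59T]: running ratio 65/59, sense +
mesh 3 [57T→57T]: running ratio 65/59, sense −
mesh 4 [88T→52T]: running ratio 110/59, sense +
mesh 5 [52T→13T]: running ratio 440/59, sense −
mesh 6 [85T→44T]: running ratio 850/59, sense +
ω_out/ω_in = 850/59

850/59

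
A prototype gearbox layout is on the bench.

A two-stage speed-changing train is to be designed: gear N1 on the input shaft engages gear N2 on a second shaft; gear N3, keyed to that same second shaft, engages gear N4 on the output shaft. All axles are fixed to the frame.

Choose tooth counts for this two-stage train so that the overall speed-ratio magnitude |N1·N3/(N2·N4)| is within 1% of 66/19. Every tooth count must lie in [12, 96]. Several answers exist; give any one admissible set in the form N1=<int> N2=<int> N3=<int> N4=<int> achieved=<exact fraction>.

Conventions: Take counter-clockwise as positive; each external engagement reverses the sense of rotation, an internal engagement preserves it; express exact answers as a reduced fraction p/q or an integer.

N1=12 N2=19 N3=66 N4=12 achieved=66/19

topology: fixed-axis compound train — 2 stages, target 66/19
target = 66/19 in lowest terms: an exact hit needs N1·N3 = k·66 and N2·N4 = k·19 for one integer k, every count in [12, 96]; additionally prefer no 1:1 stage (N1 ≠ N2, N3 ≠ N4)
k = 1…11: no 1:1-free in-range split of k·66 and k·19 into factor pairs; take k = 12
k = 12: N1·N3 = 792 = 12·66, N2·N4 = 228 = 19·12
achieved = 12·66/(19·12) = 66/19; |achieved − target| = 0 ≤ 33/950 ✓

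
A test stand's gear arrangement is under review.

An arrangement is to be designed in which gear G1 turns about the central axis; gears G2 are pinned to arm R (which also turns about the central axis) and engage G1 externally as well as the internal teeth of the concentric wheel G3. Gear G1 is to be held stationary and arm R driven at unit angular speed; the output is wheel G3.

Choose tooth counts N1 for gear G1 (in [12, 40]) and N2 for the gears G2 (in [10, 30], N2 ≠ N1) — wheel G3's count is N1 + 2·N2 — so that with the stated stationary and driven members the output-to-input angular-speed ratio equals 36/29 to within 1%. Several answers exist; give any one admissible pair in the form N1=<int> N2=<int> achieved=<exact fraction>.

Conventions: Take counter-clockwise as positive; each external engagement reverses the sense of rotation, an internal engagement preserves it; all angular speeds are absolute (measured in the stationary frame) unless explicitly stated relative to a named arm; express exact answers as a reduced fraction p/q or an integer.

N1=14 N2=22 achieved=36/29

topology: planetary set — design target 36/29, arm = carrier (Willis)
Willis with ω_sun = 0: ω_ring/ω_arm = (N1+N3)/N3; set equal to 36/29  ⇒  N3/N1 = 1/(36/29 − 1) = 29/7
N3 = N1 + 2·N2  ⇒  N2/N1 = (N3/N1 − 1)/2 = (29/7 − 1)/2 = 11/7
smallest multiple with N1 ≥ 12 and N2 ≥ 10: k = 2  ⇒  N1 = 2·7 = 14, N2 = 2·11 = 22 (N1 ≤ 40, N2 ≤ 30, N2 ≠ N1 ✓), N3 = 14 + 2·22 = 58
check: (N1+N3)/N3 with N1 = 14, N3 = 58 gives 36/29; |achieved − target| = 0 ≤ 9/725 ✓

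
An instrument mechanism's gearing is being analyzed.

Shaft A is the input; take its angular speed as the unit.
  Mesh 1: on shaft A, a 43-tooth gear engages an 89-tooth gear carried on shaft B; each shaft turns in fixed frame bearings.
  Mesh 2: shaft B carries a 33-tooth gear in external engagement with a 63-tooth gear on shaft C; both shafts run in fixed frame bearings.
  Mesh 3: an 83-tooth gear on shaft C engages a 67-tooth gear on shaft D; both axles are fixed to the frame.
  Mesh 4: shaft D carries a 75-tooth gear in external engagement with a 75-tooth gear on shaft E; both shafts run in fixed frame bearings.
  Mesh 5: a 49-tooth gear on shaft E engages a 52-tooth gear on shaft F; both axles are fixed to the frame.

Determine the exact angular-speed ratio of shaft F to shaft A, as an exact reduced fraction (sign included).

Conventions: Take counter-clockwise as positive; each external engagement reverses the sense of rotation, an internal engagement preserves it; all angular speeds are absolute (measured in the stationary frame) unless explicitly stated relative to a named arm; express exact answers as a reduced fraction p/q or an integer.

-274813/930228

class = fixed-axis compound train [5 meshes; 5 ratios multiply, 5 sense flips]
mesh 1 [43T→89T]: running ratio 43/89, sense −
mesh 2 [33T→63T]: running ratio 473/1869, sense +
mesh 3 [83T→67T]: running ratio 39259/125223, sense −
mesh 4 [75T→75T]: running ratio 39259/125223, sense +
mesh 5 [49T→52T]: running ratio 274813/930228, sense −
ω_out/ω_in = -274813/930228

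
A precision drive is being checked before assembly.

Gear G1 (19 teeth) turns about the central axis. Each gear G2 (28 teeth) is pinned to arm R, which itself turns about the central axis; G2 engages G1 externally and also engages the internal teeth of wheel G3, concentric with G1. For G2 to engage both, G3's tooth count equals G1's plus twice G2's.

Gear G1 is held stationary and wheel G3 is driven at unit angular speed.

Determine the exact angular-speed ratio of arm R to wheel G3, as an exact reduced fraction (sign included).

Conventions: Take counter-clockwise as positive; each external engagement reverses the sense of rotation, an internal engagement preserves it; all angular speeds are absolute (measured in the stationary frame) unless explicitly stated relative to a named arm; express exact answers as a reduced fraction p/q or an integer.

topology: planetary set — G1 19T / G2 28T / G3 75T, arm = carrier (Willis)
ring teeth: 19 + 2·28 = 75
19(ω_sun−ω_arm) = −75(ω_ring−ω_arm),  ω_sun = 0, ω_ring = 1
19(0−ω_arm) = −75(1−ω_arm)  ⇒  94·ω_arm = 75  ⇒  ω_arm = 75/94
ω_out/ω_in = 75/94

75/94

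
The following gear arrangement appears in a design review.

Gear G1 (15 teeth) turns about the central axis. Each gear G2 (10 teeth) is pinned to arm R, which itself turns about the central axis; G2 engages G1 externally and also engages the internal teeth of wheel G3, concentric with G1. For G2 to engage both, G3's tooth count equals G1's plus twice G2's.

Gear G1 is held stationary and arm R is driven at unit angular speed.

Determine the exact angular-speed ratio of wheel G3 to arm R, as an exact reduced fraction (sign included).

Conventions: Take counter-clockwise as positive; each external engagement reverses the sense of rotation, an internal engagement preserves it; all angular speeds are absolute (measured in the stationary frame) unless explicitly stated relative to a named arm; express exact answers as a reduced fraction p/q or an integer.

recognized (axles ride arm R): planetary set, 15/10/35 teeth
ring teeth: 15 + 2·10 = 35
15(ω_sun−ω_arm) = −35(ω_ring−ω_arm),  ω_sun = 0, ω_arm = 1
ω_ring = 1 − (15/35)(0−1) = 10/7
ω_out/ω_in = 10/7

10/7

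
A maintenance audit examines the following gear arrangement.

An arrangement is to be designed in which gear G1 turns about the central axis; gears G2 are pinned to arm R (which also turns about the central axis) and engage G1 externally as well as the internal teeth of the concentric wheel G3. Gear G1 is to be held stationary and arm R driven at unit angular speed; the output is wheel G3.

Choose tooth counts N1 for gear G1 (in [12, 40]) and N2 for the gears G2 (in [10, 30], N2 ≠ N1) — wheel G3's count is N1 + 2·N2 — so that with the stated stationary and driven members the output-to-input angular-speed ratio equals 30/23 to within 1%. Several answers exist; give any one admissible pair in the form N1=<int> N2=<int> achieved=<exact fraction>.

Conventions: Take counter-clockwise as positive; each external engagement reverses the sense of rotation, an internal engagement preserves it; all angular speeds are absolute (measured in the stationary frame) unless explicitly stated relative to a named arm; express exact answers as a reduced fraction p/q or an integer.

N1=14 N2=16 achieved=30/23

design class (target 30/23): planetary set
Willis with ω_sun = 0: ω_ring/ω_arm = (N1+N3)/N3; set equal to 30/23  ⇒  N3/N1 = 1/(30/23 − 1) = 23/7
N3 = N1 + 2·N2  ⇒  N2/N1 = (N3/N1 − 1)/2 = (23/7 − 1)/2 = 8/7
smallest multiple with N1 ≥ 12 and N2 ≥ 10: k = 2  ⇒  N1 = 2·7 = 14, N2 = 2·8 = 16 (N1 ≤ 40, N2 ≤ 30, N2 ≠ N1 ✓), N3 = 14 + 2·16 = 46
check: (N1+N3)/N3 with N1 = 14, N3 = 46 gives 30/23; |achieved − target| = 0 ≤ 3/230 ✓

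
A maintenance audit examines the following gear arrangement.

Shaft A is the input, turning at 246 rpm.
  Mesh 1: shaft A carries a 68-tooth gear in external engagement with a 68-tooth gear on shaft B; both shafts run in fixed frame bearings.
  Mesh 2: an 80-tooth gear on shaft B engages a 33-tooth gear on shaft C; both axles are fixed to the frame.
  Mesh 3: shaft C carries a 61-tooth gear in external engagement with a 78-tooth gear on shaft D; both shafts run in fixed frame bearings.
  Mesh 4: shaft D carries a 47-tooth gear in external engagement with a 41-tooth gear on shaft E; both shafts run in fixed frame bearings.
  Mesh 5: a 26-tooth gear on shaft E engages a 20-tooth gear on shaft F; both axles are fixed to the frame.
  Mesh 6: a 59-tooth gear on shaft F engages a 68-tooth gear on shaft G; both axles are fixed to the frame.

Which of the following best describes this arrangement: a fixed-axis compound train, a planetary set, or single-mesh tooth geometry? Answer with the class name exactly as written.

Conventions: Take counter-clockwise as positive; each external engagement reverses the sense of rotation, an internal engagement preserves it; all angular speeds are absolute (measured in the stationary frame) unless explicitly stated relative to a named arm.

6-mesh fixed-axis compound train (all bearings frame-fixed)
classification: fixed-axis compound train

fixed-axis compound train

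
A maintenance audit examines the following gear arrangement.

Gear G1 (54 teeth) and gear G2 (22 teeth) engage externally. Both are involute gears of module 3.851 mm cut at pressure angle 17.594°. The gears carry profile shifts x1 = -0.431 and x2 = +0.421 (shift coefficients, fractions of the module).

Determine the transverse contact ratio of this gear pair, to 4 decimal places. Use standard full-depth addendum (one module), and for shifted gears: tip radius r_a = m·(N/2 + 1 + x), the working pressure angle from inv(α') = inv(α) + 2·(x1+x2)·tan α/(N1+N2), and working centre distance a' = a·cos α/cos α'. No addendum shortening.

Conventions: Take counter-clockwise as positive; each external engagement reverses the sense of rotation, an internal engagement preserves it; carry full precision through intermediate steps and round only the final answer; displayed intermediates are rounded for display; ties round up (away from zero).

1.6989

class = single-mesh tooth geometry [involute pair 54T × 22T, m = 3.851]
base radii: r_b1 = 99.113198, r_b2 = 40.379451
tip radii: r_a1 = 106.168219, r_a2 = 47.833271
inv(α') = inv(17.594°) + 2·(-0.431+0.421)·tan α/(54+22) = 0.00994676  ⇒  α' = 17.54631°
a' = a·cos α / cos α' = 146.3380·cos 17.594°/cos 17.54631° = 146.299439
action lengths: √(r_a1²−r_b1²) = 38.056074, √(r_a2²−r_b2²) = 25.642187
base pitch p_b = π·m·cos α = 11.532344
CR = (38.056074 + 25.642187 − 146.299439·sin 17.54631°)/11.532344 = 1.698909
contact ratio ≈ 1.6989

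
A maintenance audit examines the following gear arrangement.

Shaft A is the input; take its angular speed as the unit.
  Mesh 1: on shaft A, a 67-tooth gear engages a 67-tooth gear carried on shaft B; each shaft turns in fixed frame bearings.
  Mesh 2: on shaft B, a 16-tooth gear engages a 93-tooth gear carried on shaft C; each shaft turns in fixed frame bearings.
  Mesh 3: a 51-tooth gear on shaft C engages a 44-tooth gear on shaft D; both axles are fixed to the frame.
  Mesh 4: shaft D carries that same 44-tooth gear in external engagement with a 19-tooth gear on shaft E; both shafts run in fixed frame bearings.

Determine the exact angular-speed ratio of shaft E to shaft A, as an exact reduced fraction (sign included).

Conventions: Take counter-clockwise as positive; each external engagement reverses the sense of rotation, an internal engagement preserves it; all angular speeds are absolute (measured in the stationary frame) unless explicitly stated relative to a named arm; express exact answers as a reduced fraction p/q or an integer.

class = fixed-axis compound train [4 meshes; 4 ratios multiply, 4 sense flips]
mesh 1 [67T→67T]: running ratio 1, sense −
mesh 2 [16T→93T]: running ratio 16/93, sense +
mesh 3 [51T→44T]: running ratio 68/341, sense −
mesh 4 [44T→19T]: running ratio 272/589, sense +
ω_out/ω_in = 272/589

272/589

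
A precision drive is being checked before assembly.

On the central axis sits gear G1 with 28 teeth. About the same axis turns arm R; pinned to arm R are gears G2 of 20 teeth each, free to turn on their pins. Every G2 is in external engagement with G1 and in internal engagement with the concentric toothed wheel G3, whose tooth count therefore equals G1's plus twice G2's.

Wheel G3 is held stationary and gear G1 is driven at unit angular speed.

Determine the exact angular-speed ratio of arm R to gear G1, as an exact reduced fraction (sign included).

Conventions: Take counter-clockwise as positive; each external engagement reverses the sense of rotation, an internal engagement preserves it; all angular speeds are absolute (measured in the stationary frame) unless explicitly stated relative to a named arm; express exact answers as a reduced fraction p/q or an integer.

topology: planetary set — G1 28T / G2 20T / G3 68T, arm = carrier (Willis)
ring teeth: 28 + 2·20 = 68
28(ω_sun−ω_arm) = −68(ω_ring−ω_arm),  ω_ring = 0, ω_sun = 1
28(1−ω_arm) = −68(0−ω_arm)  ⇒  96·ω_arm = 28  ⇒  ω_arm = 7/24
ω_out/ω_in = 7/24

7/24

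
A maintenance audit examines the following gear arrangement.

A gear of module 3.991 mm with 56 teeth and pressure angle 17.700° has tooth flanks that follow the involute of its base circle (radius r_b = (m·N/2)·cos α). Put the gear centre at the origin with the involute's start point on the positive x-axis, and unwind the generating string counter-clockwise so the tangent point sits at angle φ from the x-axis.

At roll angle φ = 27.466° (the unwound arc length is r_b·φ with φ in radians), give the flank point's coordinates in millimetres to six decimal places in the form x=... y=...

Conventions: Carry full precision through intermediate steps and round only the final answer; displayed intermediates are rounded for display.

x=117.996120 y=3.819992

recognized (one wheel, involute flank): single-mesh tooth geometry, m = 3.991, N = 56
pitch radius r_p = m·N/2 = 3.991·56/2 = 111.748000
base radius r_b = r_p·cos α = 111.748000·cos 17.700° = 106.458015
roll angle φ = 27.466° = 0.47937213 rad
x = r_b·(cos φ + φ·sin φ) = 117.996120
y = r_b·(sin φ − φ·cos φ) = 3.819992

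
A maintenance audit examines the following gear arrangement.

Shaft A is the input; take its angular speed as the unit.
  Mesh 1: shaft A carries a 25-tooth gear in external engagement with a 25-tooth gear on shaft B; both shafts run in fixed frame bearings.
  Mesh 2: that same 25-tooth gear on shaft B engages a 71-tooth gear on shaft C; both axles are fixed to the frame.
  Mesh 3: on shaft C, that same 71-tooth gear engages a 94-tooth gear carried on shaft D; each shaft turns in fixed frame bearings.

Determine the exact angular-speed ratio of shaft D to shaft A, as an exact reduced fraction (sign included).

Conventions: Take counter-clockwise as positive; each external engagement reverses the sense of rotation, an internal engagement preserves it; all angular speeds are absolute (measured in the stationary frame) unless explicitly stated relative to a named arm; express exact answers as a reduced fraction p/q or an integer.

-25/94

class = fixed-axis compound train [3 meshes; 3 ratios multiply, 3 sense flips]
mesh 1 [25T→25T]: running ratio 1, sense −
mesh 2 [25T→71T]: running ratio 25/71, sense +
mesh 3 [71T→94T]: running ratio 25/94, sense −
ω_out/ω_in = -25/94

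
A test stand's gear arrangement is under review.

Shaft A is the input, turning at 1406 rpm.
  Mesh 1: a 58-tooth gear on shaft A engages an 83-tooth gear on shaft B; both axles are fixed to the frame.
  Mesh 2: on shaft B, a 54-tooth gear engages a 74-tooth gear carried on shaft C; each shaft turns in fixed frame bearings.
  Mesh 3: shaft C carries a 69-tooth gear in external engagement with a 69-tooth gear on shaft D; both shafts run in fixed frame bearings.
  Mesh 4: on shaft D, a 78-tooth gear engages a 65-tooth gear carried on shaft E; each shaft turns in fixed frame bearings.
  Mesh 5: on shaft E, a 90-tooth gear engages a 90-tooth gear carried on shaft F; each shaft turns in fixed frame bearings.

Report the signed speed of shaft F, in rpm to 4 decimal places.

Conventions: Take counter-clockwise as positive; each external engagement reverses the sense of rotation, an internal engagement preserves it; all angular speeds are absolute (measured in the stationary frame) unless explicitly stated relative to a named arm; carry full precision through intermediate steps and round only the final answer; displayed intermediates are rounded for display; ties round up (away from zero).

class = fixed-axis compound train [5 meshes; 5 ratios multiply, 5 sense flips]
mesh 1 [58T→83T]: ω = 1406.0000×58/83 = 982.5060 rpm, sense flips to −
mesh 2 [54T→74T]: ω = 982.5060×54/74 = 716.9639 rpm, sense flips to +
mesh 3 [69T→69T]: ω = 716.9639×69/69 = 716.9639 rpm, sense flips to −
mesh 4 [78T→65T]: ω = 716.9639×78/65 = 860.3566 rpm, sense flips to +
mesh 5 [90T→90T]: ω = 860.3566×90/90 = 860.3566 rpm, sense flips to −
signed output speed = -860.3566 rpm

-860.3566 rpm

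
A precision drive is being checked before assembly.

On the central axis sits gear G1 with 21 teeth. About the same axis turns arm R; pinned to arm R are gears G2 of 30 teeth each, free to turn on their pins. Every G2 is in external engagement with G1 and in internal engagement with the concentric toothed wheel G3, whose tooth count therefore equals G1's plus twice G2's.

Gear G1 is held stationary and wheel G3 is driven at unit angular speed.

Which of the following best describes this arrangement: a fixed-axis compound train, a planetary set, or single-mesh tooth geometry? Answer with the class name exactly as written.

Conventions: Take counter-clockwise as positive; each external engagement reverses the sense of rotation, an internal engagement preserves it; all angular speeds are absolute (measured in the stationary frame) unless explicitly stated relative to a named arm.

planetary set

planetary set (21T centre, 30T on arm, 81T internal) — Willis relation
classification: planetary set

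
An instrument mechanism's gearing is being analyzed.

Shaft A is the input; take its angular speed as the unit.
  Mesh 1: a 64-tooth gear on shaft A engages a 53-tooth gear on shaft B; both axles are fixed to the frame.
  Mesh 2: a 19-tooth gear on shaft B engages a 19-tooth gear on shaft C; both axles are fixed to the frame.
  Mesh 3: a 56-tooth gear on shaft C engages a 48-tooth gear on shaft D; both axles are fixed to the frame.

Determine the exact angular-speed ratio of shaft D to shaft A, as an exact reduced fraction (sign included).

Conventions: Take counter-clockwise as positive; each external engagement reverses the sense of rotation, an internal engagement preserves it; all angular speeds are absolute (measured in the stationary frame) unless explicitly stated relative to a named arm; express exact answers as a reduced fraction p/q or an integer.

class = fixed-axis compound train [3 meshes; 3 ratios multiply, 3 sense flips]
mesh 1 [64T→53T]: running ratio 64/53, sense −
mesh 2 [19T→19T]: running ratio 64/53, sense +
mesh 3 [56T→48T]: running ratio 224/159, sense −
ω_out/ω_in = -224/159

-224/159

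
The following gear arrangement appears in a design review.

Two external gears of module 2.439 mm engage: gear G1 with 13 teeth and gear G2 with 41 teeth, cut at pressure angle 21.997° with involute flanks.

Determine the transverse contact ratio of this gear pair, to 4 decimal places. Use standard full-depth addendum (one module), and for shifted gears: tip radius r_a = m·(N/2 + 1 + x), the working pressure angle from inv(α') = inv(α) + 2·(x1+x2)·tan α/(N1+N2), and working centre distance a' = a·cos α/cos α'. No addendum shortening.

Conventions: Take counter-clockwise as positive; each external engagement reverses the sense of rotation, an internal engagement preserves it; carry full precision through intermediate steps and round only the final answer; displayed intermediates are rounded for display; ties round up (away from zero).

1.5101

class = single-mesh tooth geometry [involute pair 13T × 41T, m = 2.439]
base radii: r_b1 = 14.699420, r_b2 = 46.359710
tip radii: r_a1 = 18.292500, r_a2 = 52.438500
no profile shift: α' = α, a' = a
action lengths: √(r_a1²−r_b1²) = 10.887727, √(r_a2²−r_b2²) = 24.506603
base pitch p_b = π·m·cos α = 7.104552
CR = (10.887727 + 24.506603 − 65.853000·sin 21.99700°)/7.104552 = 1.510096
contact ratio ≈ 1.5101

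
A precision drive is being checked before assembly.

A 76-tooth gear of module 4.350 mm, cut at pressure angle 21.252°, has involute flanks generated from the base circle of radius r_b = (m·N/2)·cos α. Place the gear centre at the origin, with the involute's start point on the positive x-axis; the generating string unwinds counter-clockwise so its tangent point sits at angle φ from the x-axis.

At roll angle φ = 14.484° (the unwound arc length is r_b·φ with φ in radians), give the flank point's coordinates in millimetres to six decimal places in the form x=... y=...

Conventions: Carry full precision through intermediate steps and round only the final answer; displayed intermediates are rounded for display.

x=158.902974 y=0.824300

recognized (one wheel, involute flank): single-mesh tooth geometry, m = 4.350, N = 76
pitch radius r_p = m·N/2 = 4.350·76/2 = 165.300000
base radius r_b = r_p·cos α = 165.300000·cos 21.252° = 154.058809
roll angle φ = 14.484° = 0.25279349 rad
x = r_b·(cos φ + φ·sin φ) = 158.902974
y = r_b·(sin φ − φ·cos φ) = 0.824300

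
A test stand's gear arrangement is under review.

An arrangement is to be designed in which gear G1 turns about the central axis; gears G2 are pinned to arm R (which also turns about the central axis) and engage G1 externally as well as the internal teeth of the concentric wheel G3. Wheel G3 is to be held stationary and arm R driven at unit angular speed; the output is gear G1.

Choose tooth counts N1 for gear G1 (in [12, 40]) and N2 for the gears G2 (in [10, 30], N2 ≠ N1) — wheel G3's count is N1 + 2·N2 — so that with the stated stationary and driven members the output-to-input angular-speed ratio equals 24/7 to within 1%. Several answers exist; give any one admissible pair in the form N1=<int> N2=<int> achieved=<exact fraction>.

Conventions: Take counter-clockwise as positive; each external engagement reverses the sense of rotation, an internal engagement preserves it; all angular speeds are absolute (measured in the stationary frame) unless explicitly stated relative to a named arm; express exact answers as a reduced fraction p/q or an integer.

class = planetary set [ratio 24/7 wanted; Willis about the carrier]
Willis with ω_ring = 0: ω_sun/ω_arm = (N1+N3)/N1; set equal to 24/7  ⇒  N3/N1 = 24/7 − 1 = 17/7
N3 = N1 + 2·N2  ⇒  N2/N1 = (N3/N1 − 1)/2 = (17/7 − 1)/2 = 5/7
smallest multiple with N1 ≥ 12 and N2 ≥ 10: k = 2  ⇒  N1 = 2·7 = 14, N2 = 2·5 = 10 (N1 ≤ 40, N2 ≤ 30, N2 ≠ N1 ✓), N3 = 14 + 2·10 = 34
check: (N1+N3)/N1 with N1 = 14, N3 = 34 gives 24/7; |achieved − target| = 0 ≤ 6/175 ✓

N1=14 N2=10 achieved=24/7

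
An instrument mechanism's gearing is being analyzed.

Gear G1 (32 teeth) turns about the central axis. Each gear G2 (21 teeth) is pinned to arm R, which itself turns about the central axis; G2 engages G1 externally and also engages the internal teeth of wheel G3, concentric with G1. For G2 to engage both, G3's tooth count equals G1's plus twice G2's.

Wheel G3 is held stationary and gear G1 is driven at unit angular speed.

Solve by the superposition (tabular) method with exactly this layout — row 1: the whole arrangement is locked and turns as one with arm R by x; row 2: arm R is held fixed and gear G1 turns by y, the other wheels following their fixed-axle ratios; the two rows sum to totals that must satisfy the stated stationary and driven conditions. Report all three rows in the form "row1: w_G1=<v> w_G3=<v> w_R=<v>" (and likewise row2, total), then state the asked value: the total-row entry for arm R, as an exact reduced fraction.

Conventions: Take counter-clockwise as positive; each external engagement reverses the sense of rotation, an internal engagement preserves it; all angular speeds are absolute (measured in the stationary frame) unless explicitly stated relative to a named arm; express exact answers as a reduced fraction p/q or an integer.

topology: planetary set — G1 32T / G2 21T / G3 74T, arm = carrier (Willis)
superposition row 1 [locked train]: every member turns x
row 2: sun turns y, ring = −(32/74)·y, arm 0
boundary: total ω_ring = x − (32/74)·y = 0 and total ω_sun = x + y = 1  ⇒  y = 37/53, x = 16/53
row 2 ring = −(32/74)·37/53 = -16/53
totals (row 1 + row 2): sun 16/53 + 37/53 = 1, ring 16/53 + (-16/53) = 0, arm 16/53 + 0 = 16/53
asked cell (total, arm) = 16/53

row1: w_G1=16/53 w_G3=16/53 w_R=16/53
row2: w_G1=37/53 w_G3=-16/53 w_R=0
total: w_G1=1 w_G3=0 w_R=16/53
asked value: 16/53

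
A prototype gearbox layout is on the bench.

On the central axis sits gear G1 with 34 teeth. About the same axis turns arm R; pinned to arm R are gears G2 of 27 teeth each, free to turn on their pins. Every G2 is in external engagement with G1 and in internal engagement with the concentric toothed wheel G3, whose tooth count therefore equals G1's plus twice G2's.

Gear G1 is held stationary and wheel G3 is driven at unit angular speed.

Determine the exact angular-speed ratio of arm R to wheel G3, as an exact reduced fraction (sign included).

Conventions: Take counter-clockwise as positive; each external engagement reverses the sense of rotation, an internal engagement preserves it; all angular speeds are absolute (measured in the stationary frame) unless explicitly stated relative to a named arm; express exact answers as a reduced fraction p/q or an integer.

recognized (axles ride arm R): planetary set, 34/27/88 teeth
ring teeth: 34 + 2·27 = 88
34(ω_sun−ω_arm) = −88(ω_ring−ω_arm),  ω_sun = 0, ω_ring = 1
34(0−ω_arm) = −88(1−ω_arm)  ⇒  122·ω_arm = 88  ⇒  ω_arm = 44/61
ω_out/ω_in = 44/61

44/61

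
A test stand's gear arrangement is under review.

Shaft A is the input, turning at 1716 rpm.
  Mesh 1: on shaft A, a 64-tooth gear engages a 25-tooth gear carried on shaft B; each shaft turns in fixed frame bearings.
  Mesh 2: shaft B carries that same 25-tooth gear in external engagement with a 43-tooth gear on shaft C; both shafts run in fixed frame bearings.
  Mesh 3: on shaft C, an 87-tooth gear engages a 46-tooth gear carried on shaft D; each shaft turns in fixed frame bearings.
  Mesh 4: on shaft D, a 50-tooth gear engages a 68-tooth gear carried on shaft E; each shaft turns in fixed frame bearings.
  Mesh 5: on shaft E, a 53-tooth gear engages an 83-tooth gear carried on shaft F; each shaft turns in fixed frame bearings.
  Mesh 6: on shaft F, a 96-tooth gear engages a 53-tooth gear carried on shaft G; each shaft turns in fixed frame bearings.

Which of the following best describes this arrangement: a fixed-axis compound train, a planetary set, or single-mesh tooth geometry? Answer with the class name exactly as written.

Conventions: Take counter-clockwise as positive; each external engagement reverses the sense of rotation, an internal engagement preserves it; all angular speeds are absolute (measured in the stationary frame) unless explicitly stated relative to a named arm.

fixed-axis compound train

topology: fixed-axis compound train — 6 meshes, A→G
classification: fixed-axis compound train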